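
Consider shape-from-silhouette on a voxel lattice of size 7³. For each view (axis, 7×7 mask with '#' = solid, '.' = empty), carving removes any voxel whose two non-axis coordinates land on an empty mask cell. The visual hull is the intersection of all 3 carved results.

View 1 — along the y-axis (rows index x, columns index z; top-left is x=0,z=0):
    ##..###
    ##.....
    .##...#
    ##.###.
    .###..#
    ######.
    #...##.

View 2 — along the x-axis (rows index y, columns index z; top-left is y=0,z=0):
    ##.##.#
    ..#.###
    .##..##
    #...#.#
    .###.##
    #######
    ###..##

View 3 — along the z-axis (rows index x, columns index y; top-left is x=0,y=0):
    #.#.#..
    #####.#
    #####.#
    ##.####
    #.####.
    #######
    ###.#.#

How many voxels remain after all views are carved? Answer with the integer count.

remaining voxels: 99

start: 7×7×7 = 343 voxels
V1 y: intersect with XZ mask (28 set) -- 196 left
V2 x: intersect with YZ mask (33 set) -- 131 left
V3 z: intersect with XY mask (38 set) -- 99 left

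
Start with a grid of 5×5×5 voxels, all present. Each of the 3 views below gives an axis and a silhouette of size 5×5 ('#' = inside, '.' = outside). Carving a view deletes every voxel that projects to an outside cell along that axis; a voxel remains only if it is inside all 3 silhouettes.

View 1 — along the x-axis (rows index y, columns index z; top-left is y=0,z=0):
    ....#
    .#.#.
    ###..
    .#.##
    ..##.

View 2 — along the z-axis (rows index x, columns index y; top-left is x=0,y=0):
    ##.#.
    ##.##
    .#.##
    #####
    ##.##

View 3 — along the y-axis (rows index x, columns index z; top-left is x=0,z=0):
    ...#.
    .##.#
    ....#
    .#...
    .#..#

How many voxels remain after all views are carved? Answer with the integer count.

remaining voxels: 15

full grid |V| = 125
after view 1 [x-axis, 11 of 25 cells solid] → remaining = 55
after view 2 [z-axis, 19 of 25 cells solid] → remaining = 40
after view 3 [y-axis, 8 of 25 cells solid] → remaining = 15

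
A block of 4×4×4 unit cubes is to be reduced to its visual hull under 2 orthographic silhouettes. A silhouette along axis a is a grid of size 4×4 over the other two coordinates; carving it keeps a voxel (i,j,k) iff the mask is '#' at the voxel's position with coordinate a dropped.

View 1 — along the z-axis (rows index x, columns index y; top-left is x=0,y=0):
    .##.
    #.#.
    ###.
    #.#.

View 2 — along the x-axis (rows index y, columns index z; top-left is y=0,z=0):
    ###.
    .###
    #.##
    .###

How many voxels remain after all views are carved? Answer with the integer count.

voxel count = 27

initial block: 4^3 = 64
V1 z: intersect with XY mask (9 set) -- 36 left
V2 x: intersect with YZ mask (12 set) -- 27 left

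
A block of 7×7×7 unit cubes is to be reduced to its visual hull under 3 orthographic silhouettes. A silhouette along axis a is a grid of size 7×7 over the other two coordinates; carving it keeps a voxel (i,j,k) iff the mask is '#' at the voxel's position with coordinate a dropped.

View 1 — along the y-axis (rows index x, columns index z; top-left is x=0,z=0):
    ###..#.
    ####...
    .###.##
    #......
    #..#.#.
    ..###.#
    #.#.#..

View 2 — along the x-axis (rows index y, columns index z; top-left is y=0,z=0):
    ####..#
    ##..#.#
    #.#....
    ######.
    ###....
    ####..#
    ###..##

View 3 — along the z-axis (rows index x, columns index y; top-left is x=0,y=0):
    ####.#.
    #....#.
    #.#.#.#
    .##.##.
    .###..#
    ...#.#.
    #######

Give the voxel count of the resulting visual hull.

remaining voxels: 65

start: 7×7×7 = 343 voxels
after view 1 [y-axis, 24 of 49 cells solid] → remaining = 168
after view 2 [x-axis, 30 of 49 cells solid] → remaining = 113
after view 3 [z-axis, 28 of 49 cells solid] → remaining = 65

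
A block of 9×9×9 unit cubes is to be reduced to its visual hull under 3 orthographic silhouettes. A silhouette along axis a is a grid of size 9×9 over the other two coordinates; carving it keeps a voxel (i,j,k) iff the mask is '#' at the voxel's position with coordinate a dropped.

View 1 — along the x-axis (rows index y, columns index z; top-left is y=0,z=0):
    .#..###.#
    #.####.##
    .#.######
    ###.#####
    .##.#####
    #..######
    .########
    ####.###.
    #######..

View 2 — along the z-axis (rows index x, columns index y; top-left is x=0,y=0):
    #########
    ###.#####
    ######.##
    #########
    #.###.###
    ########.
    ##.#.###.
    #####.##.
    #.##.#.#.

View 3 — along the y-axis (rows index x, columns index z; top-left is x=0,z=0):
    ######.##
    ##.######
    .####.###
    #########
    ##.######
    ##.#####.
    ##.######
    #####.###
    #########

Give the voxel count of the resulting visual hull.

412 voxels

initial block: 9^3 = 729
carve view 1 (along x, YZ-mask fill 63/81): 567 voxels remain
carve view 2 (along z, XY-mask fill 67/81): 466 voxels remain
carve view 3 (along y, XZ-mask fill 72/81): 412 voxels remain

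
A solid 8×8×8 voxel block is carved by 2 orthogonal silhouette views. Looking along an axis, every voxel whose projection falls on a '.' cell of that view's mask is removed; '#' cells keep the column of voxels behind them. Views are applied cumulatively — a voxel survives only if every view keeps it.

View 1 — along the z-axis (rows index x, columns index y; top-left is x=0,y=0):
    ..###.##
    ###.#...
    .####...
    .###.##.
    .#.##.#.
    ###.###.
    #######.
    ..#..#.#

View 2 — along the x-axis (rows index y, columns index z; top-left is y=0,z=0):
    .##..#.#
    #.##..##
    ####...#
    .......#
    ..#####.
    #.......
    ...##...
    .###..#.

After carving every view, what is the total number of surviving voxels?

134 voxels

start: 8×8×8 = 512 voxels
  1. axis=2 (XY plane), |mask|=38  ⇒  voxels=304
  2. axis=0 (YZ plane), |mask|=27  ⇒  voxels=134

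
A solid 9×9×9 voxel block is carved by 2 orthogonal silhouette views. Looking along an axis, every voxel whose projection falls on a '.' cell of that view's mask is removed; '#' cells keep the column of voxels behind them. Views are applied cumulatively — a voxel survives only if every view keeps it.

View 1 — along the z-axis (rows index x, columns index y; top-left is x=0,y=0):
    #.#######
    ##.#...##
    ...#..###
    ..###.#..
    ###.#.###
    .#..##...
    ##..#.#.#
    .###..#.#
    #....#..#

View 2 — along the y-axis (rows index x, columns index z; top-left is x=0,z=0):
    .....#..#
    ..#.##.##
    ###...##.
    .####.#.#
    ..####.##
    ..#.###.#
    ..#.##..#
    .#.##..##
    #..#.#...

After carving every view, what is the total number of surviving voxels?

voxel count = 196

full grid |V| = 729
step 1: project along z, AND mask (44/81) → |grid| = 396
step 2: project along y, AND mask (41/81) → |grid| = 196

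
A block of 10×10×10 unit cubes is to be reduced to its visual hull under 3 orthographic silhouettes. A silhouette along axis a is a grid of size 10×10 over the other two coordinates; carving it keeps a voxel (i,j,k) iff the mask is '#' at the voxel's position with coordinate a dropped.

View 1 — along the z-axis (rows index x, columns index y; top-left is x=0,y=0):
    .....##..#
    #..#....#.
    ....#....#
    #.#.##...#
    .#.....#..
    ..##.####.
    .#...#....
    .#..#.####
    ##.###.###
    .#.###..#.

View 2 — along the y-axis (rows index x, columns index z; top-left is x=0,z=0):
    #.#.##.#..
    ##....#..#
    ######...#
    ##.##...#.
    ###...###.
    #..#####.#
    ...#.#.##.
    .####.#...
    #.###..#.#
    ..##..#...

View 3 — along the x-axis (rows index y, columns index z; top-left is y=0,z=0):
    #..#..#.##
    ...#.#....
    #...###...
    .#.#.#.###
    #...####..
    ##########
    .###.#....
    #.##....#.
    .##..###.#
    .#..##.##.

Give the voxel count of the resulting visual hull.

|visual hull| = 116

full grid |V| = 1000
carve view 1 (along z, XY-mask fill 42/100): 420 voxels remain
carve view 2 (along y, XZ-mask fill 52/100): 221 voxels remain
carve view 3 (along x, YZ-mask fill 51/100): 116 voxels remain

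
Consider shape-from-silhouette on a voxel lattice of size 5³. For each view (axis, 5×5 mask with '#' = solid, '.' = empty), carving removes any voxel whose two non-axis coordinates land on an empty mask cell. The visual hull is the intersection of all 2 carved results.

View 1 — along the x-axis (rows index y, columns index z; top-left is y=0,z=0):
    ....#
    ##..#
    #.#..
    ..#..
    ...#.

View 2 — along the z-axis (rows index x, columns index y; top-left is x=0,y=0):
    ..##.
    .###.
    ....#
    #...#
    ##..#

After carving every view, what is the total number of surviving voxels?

start: 5×5×5 = 125 voxels
  1. axis=0 (YZ plane), |mask|=8  ⇒  voxels=40
  2. axis=2 (XY plane), |mask|=11  ⇒  voxels=17

voxel count = 17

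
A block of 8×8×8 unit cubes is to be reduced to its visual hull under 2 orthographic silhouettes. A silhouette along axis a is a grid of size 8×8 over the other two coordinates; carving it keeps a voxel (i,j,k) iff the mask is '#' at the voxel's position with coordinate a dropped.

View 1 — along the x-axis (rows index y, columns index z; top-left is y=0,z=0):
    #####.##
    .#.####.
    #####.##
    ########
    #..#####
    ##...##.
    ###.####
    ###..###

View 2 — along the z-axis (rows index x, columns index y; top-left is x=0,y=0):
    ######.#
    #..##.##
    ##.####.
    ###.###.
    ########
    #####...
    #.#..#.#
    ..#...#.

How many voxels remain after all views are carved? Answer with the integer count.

remaining voxels: 271

full grid |V| = 512
carve view 1 (along x, YZ-mask fill 50/64): 400 voxels remain
carve view 2 (along z, XY-mask fill 43/64): 271 voxels remain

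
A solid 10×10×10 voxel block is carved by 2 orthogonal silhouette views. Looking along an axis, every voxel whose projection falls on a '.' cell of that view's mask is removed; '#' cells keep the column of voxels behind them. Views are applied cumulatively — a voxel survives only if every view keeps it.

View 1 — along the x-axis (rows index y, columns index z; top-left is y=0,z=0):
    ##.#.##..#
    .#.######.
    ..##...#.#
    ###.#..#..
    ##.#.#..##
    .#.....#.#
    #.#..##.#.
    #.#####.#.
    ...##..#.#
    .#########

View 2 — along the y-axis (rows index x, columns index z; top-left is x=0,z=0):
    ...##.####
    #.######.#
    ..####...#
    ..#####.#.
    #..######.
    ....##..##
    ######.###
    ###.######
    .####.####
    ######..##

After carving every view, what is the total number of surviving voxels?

start: 10×10×10 = 1000 voxels
after view 1 [x-axis, 56 of 100 cells solid] → remaining = 560
after view 2 [y-axis, 70 of 100 cells solid] → remaining = 392

voxel count = 392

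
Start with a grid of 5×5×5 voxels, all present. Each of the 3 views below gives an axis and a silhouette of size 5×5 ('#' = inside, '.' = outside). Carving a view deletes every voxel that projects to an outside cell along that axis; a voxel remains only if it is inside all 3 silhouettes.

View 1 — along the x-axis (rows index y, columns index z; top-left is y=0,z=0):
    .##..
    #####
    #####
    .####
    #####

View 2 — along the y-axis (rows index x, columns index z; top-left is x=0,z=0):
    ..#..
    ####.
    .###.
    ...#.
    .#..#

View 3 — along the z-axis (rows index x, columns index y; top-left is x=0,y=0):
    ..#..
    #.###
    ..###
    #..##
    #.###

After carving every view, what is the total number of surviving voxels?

|visual hull| = 32

initial block: 5^3 = 125
after view 1 [x-axis, 21 of 25 cells solid] → remaining = 105
after view 2 [y-axis, 11 of 25 cells solid] → remaining = 49
after view 3 [z-axis, 15 of 25 cells solid] → remaining = 32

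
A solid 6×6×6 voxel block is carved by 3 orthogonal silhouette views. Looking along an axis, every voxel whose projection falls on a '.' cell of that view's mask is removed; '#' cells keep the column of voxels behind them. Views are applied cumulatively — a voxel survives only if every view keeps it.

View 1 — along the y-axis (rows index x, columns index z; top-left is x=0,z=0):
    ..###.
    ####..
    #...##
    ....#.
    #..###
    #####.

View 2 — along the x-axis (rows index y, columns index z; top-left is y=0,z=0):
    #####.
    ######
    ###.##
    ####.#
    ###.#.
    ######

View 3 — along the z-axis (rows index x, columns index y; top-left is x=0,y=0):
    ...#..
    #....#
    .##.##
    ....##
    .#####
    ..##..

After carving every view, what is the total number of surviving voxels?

initial block: 6^3 = 216
V1 y: intersect with XZ mask (20 set) -- 120 left
V2 x: intersect with YZ mask (31 set) -- 103 left
V3 z: intersect with XY mask (16 set) -- 47 left

voxel count = 47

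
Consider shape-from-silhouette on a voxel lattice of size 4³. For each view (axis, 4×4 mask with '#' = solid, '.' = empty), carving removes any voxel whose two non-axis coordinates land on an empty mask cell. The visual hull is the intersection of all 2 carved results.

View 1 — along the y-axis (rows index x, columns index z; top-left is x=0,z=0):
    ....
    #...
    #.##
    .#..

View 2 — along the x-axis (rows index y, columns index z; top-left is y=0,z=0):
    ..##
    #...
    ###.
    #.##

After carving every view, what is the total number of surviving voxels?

start: 4×4×4 = 64 voxels
step 1: project along y, AND mask (5/16) → |grid| = 20
step 2: project along x, AND mask (9/16) → |grid| = 12

12 voxels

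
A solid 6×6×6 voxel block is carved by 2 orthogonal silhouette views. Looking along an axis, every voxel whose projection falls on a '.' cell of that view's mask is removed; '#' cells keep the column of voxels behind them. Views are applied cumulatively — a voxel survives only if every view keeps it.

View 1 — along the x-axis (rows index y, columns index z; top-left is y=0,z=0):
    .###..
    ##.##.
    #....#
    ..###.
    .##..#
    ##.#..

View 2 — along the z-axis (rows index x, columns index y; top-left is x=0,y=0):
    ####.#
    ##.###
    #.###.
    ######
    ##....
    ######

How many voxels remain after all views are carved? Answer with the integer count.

full grid |V| = 216
carve view 1 (along x, YZ-mask fill 18/36): 108 voxels remain
carve view 2 (along z, XY-mask fill 28/36): 85 voxels remain

|visual hull| = 85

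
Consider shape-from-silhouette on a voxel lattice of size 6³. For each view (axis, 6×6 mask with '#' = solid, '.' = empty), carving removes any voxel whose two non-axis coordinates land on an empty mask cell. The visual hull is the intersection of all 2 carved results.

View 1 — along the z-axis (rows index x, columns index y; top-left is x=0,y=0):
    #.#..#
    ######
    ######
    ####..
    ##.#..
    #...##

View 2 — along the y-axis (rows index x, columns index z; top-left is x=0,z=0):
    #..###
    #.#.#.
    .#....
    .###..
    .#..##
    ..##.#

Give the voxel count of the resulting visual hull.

voxel count = 66

before carving: 216 voxels (6×6×6)
step 1: project along z, AND mask (25/36) → |grid| = 150
step 2: project along y, AND mask (17/36) → |grid| = 66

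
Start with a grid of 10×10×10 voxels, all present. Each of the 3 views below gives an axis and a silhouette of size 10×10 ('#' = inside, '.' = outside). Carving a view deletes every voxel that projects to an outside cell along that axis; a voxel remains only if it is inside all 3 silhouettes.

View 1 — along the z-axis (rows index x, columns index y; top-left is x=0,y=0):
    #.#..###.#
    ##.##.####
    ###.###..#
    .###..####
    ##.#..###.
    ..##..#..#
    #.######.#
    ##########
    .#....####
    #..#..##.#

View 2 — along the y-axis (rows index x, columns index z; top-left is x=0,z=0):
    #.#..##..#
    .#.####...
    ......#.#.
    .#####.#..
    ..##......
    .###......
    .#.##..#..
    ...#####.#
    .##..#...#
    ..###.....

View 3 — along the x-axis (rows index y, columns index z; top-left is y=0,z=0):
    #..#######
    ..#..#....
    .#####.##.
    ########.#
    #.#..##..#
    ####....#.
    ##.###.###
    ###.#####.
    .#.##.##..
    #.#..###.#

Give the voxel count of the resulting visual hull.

start: 10×10×10 = 1000 voxels
carve view 1 (along z, XY-mask fill 66/100): 660 voxels remain
carve view 2 (along y, XZ-mask fill 40/100): 277 voxels remain
carve view 3 (along x, YZ-mask fill 63/100): 181 voxels remain

181 voxels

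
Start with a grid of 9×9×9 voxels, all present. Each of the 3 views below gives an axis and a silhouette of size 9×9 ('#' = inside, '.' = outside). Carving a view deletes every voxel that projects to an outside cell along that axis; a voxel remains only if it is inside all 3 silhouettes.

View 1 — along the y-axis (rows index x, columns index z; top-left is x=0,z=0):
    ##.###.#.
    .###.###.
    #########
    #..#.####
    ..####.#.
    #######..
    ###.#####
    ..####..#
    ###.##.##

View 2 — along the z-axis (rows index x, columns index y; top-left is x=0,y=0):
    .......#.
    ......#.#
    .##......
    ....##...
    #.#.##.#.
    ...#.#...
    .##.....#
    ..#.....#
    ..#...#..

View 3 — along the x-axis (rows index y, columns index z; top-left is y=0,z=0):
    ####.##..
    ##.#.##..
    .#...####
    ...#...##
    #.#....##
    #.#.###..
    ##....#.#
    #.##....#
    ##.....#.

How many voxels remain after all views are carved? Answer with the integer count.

full grid |V| = 729
[1] y-view keeps 59 columns → grid now 531
[2] z-view keeps 21 columns → grid now 135
[3] x-view keeps 39 columns → grid now 61

|visual hull| = 61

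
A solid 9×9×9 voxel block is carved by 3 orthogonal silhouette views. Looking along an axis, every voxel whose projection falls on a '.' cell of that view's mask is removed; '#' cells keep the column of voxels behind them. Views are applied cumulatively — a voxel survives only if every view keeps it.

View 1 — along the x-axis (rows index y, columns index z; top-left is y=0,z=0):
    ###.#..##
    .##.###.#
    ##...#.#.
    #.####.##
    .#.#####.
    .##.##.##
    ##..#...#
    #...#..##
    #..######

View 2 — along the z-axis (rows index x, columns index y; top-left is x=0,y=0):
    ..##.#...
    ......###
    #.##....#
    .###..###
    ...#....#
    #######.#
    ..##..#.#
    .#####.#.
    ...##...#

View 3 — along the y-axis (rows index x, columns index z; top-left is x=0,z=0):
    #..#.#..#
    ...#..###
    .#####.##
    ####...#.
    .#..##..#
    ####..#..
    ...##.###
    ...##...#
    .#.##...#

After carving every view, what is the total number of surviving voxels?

109 voxels

start: 9×9×9 = 729 voxels
step 1: project along x, AND mask (50/81) → |grid| = 450
step 2: project along z, AND mask (39/81) → |grid| = 223
step 3: project along y, AND mask (41/81) → |grid| = 109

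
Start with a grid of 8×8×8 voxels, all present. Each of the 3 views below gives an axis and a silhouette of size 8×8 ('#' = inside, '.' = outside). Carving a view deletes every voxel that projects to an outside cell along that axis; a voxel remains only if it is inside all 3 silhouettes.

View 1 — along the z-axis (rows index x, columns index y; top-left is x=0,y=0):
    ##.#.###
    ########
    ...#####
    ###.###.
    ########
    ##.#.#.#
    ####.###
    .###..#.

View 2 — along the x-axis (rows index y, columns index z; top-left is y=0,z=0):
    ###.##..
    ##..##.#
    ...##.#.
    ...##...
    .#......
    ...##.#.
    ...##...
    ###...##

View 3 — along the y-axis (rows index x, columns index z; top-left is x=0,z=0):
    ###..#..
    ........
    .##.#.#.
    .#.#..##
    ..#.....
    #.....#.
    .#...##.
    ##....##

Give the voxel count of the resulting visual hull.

|visual hull| = 46

initial block: 8^3 = 512
V1 z: intersect with XY mask (49 set) -- 392 left
V2 x: intersect with YZ mask (26 set) -- 163 left
V3 y: intersect with XZ mask (22 set) -- 46 left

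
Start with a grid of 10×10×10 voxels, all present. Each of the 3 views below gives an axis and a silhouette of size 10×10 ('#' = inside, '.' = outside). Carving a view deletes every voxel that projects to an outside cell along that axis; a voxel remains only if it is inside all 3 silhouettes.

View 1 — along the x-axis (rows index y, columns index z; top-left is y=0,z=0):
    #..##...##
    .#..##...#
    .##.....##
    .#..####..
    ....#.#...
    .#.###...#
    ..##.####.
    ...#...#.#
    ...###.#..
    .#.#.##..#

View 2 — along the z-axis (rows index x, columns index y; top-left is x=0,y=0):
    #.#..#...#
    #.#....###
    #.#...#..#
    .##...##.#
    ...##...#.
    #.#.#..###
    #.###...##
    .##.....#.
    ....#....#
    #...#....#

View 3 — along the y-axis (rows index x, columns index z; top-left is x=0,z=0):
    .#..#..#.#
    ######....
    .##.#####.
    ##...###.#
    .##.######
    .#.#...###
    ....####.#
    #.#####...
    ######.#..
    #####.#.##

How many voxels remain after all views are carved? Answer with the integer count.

start: 10×10×10 = 1000 voxels
  1. axis=0 (YZ plane), |mask|=43  ⇒  voxels=430
  2. axis=2 (XY plane), |mask|=41  ⇒  voxels=172
  3. axis=1 (XZ plane), |mask|=62  ⇒  voxels=108

voxel count = 108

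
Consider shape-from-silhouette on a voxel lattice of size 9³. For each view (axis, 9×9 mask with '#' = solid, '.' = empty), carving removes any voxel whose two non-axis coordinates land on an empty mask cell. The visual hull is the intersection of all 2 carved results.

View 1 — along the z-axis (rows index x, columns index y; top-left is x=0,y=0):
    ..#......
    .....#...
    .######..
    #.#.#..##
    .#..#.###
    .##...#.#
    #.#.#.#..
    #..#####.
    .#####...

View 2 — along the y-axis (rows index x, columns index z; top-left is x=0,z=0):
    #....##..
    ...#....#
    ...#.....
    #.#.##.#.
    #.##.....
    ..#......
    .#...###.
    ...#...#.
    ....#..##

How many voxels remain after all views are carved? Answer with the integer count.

full grid |V| = 729
step 1: project along z, AND mask (37/81) → |grid| = 333
step 2: project along y, AND mask (24/81) → |grid| = 98

remaining voxels: 98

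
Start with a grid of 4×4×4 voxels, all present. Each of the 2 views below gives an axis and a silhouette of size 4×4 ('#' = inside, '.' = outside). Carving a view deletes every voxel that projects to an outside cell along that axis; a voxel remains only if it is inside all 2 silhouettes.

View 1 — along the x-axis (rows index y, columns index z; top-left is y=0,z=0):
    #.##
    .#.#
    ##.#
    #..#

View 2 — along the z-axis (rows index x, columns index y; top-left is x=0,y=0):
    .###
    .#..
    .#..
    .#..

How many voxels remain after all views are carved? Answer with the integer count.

|visual hull| = 13

initial block: 4^3 = 64
after view 1 [x-axis, 10 of 16 cells solid] → remaining = 40
after view 2 [z-axis, 6 of 16 cells solid] → remaining = 13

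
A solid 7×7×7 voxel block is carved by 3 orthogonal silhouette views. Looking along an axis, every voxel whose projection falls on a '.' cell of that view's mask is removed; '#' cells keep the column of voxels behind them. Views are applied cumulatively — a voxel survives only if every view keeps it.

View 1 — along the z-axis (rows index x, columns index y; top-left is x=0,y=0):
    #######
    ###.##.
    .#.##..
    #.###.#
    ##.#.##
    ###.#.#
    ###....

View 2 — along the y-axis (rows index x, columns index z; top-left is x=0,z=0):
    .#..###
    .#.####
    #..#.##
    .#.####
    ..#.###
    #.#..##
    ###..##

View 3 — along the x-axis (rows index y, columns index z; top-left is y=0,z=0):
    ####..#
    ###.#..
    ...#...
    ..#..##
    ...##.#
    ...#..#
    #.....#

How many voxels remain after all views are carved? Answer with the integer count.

before carving: 343 voxels (7×7×7)
step 1: project along z, AND mask (33/49) → |grid| = 231
step 2: project along y, AND mask (31/49) → |grid| = 145
step 3: project along x, AND mask (20/49) → |grid| = 60

|visual hull| = 60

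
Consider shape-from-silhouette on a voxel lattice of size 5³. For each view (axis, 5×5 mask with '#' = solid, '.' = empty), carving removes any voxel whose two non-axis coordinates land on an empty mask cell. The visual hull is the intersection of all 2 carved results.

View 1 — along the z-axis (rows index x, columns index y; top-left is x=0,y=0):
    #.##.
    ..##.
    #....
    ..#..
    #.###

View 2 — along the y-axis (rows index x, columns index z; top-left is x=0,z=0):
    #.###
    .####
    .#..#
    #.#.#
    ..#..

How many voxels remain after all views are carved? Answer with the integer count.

start: 5×5×5 = 125 voxels
step 1: project along z, AND mask (11/25) → |grid| = 55
step 2: project along y, AND mask (14/25) → |grid| = 29

|visual hull| = 29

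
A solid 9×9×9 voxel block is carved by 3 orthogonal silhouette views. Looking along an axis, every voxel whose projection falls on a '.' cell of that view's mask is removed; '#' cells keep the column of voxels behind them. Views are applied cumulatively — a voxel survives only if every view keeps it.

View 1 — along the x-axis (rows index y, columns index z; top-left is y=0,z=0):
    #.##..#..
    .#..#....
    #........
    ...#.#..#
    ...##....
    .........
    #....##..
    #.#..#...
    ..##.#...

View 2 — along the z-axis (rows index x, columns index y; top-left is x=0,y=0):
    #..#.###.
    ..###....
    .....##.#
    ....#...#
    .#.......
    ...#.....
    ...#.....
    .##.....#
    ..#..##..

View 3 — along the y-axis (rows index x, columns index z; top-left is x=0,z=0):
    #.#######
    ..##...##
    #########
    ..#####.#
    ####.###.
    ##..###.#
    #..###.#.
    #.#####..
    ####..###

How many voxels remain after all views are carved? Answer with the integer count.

|visual hull| = 40

initial block: 9^3 = 729
  1. axis=0 (YZ plane), |mask|=21  ⇒  voxels=189
  2. axis=2 (XY plane), |mask|=22  ⇒  voxels=48
  3. axis=1 (XZ plane), |mask|=58  ⇒  voxels=40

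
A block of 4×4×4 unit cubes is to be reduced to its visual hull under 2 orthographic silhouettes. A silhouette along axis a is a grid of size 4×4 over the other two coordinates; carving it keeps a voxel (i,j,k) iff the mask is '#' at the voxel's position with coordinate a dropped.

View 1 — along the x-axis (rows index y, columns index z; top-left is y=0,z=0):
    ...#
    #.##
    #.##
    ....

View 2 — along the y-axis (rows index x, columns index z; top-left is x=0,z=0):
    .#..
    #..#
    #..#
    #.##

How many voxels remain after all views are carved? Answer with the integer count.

voxel count = 17

start: 4×4×4 = 64 voxels
  1. axis=0 (YZ plane), |mask|=7  ⇒  voxels=28
  2. axis=1 (XZ plane), |mask|=8  ⇒  voxels=17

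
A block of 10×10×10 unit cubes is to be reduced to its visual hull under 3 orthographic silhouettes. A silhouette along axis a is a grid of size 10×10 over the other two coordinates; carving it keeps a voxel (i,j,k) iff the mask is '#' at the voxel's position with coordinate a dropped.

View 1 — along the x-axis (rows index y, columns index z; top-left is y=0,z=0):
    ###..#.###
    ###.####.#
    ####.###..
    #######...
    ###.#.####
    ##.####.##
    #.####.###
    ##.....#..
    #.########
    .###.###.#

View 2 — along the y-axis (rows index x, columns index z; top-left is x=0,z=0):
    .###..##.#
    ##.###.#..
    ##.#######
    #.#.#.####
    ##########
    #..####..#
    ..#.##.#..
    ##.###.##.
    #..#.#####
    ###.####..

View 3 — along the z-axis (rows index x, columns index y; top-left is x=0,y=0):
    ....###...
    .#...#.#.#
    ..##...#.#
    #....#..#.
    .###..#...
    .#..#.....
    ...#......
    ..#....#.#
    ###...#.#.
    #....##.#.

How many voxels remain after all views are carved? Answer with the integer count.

171 voxels

full grid |V| = 1000
V1 x: intersect with YZ mask (72 set) -- 720 left
V2 y: intersect with XZ mask (69 set) -- 502 left
V3 z: intersect with XY mask (33 set) -- 171 left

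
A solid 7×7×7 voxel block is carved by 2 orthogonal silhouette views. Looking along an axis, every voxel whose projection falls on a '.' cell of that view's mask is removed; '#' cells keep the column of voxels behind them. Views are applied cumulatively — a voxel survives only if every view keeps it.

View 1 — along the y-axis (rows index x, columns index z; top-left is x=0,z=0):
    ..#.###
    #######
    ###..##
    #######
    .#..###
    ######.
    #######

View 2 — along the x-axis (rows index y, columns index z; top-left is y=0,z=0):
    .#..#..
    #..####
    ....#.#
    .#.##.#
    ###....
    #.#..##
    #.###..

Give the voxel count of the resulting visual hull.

136 voxels

initial block: 7^3 = 343
carve view 1 (along y, XZ-mask fill 40/49): 280 voxels remain
carve view 2 (along x, YZ-mask fill 24/49): 136 voxels remain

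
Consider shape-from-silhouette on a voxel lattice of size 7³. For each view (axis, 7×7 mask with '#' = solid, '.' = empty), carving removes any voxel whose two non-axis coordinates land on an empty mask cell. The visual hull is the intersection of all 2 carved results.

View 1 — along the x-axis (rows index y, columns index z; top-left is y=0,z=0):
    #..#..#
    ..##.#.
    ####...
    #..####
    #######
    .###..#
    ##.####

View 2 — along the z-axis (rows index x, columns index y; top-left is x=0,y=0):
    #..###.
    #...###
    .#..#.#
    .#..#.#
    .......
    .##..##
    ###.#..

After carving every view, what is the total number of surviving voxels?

105 voxels

full grid |V| = 343
step 1: project along x, AND mask (32/49) → |grid| = 224
step 2: project along z, AND mask (22/49) → |grid| = 105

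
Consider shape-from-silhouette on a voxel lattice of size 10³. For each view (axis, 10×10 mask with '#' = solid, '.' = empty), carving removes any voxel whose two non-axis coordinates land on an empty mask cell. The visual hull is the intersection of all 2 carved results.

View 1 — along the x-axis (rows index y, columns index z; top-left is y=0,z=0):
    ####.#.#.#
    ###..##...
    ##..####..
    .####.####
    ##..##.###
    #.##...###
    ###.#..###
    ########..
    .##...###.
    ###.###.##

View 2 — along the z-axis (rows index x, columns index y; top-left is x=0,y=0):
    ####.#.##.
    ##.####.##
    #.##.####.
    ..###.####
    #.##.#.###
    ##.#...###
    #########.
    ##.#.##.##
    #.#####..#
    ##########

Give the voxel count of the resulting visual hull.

|visual hull| = 504

initial block: 10^3 = 1000
[1] x-view keeps 67 columns → grid now 670
[2] z-view keeps 75 columns → grid now 504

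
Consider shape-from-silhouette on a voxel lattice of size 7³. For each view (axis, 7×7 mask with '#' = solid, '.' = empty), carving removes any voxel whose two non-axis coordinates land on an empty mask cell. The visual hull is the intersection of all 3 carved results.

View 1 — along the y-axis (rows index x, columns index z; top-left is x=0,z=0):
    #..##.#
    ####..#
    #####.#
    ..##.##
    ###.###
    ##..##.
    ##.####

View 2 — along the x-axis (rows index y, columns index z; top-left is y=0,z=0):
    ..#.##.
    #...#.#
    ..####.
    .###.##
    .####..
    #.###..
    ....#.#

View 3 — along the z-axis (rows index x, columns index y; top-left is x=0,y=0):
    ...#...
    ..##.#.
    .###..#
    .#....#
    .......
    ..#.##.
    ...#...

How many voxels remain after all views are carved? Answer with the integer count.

|visual hull| = 35

before carving: 343 voxels (7×7×7)
step 1: project along y, AND mask (35/49) → |grid| = 245
step 2: project along x, AND mask (25/49) → |grid| = 122
step 3: project along z, AND mask (14/49) → |grid| = 35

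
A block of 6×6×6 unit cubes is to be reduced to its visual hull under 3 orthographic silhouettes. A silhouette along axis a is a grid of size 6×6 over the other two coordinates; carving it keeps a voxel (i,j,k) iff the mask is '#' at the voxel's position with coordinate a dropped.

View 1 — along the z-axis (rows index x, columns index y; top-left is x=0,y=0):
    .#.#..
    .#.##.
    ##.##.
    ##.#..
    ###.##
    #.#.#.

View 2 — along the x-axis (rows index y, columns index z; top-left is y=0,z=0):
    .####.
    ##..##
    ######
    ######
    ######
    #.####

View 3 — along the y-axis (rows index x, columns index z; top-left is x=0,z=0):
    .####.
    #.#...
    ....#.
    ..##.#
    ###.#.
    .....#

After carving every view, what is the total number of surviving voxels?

|visual hull| = 40

start: 6×6×6 = 216 voxels
step 1: project along z, AND mask (20/36) → |grid| = 120
step 2: project along x, AND mask (31/36) → |grid| = 101
step 3: project along y, AND mask (15/36) → |grid| = 40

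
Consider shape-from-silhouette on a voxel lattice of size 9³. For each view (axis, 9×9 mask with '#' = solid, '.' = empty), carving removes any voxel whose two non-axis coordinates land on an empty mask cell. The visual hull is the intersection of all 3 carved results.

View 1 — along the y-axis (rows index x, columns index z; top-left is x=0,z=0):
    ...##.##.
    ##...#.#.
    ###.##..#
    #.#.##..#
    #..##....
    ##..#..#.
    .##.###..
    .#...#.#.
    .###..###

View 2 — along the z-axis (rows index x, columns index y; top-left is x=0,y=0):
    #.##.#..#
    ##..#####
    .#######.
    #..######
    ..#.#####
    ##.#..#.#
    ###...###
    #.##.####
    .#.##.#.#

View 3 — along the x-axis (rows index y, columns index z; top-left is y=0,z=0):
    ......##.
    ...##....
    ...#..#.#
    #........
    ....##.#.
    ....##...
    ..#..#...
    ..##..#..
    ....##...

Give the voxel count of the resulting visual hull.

start: 9×9×9 = 729 voxels
  1. axis=1 (XZ plane), |mask|=40  ⇒  voxels=360
  2. axis=2 (XY plane), |mask|=55  ⇒  voxels=244
  3. axis=0 (YZ plane), |mask|=20  ⇒  voxels=57

|visual hull| = 57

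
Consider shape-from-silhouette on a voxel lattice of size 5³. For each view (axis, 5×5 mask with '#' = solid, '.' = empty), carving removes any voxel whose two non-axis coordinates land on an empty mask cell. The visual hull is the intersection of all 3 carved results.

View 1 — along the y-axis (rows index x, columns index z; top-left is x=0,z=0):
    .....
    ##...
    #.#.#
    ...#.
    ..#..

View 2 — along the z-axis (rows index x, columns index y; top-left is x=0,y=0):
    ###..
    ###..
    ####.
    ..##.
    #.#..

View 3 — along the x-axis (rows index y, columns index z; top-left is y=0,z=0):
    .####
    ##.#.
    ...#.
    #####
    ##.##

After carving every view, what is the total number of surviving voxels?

initial block: 5^3 = 125
after view 1 [y-axis, 7 of 25 cells solid] → remaining = 35
after view 2 [z-axis, 14 of 25 cells solid] → remaining = 22
after view 3 [x-axis, 17 of 25 cells solid] → remaining = 12

remaining voxels: 12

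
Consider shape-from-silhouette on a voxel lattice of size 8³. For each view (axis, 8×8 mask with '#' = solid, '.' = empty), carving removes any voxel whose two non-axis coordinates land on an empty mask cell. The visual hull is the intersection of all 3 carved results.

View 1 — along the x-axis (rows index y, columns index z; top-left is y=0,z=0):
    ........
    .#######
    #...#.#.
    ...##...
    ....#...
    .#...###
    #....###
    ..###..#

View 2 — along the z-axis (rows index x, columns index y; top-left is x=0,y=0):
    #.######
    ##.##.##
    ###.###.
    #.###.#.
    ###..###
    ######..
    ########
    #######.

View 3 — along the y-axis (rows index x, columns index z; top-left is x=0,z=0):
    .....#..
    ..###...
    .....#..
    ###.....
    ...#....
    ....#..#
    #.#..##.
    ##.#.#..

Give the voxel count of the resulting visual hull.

|visual hull| = 44

start: 8×8×8 = 512 voxels
after view 1 [x-axis, 25 of 64 cells solid] → remaining = 200
after view 2 [z-axis, 51 of 64 cells solid] → remaining = 150
after view 3 [y-axis, 19 of 64 cells solid] → remaining = 44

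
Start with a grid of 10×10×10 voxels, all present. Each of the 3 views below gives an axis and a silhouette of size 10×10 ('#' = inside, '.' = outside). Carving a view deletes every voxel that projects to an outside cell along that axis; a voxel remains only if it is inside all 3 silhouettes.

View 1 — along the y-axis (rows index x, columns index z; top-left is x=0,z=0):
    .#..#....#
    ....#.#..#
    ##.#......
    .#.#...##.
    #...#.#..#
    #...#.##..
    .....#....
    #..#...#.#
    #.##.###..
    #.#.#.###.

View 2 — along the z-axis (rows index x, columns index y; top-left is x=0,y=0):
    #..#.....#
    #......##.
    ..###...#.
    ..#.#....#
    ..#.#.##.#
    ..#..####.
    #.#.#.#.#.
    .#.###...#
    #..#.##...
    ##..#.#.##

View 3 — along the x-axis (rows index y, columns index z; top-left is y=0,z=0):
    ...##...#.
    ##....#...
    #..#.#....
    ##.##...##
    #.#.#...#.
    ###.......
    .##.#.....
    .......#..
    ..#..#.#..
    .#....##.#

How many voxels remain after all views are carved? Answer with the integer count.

full grid |V| = 1000
  1. axis=1 (XZ plane), |mask|=38  ⇒  voxels=380
  2. axis=2 (XY plane), |mask|=43  ⇒  voxels=167
  3. axis=0 (YZ plane), |mask|=33  ⇒  voxels=58

|visual hull| = 58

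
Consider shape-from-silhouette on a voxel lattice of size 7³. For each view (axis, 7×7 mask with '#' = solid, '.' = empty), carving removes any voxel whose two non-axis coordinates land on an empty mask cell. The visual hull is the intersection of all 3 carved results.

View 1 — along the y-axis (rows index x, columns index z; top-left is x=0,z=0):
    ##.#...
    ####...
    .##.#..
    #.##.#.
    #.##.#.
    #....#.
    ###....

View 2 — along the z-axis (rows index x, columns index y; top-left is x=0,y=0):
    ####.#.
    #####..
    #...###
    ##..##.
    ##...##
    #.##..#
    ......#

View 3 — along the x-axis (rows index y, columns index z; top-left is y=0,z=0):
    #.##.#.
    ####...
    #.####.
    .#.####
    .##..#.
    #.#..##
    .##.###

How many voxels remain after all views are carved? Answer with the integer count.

|visual hull| = 63

initial block: 7^3 = 343
V1 y: intersect with XZ mask (23 set) -- 161 left
V2 z: intersect with XY mask (27 set) -- 90 left
V3 x: intersect with YZ mask (30 set) -- 63 left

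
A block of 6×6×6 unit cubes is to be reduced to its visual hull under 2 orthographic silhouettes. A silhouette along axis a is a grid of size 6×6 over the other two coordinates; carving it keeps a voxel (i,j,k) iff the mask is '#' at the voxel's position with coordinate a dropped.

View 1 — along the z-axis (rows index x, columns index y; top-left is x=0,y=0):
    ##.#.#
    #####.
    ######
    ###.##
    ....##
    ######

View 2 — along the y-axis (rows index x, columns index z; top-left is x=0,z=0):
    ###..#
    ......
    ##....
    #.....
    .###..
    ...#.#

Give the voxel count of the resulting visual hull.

initial block: 6^3 = 216
  1. axis=2 (XY plane), |mask|=28  ⇒  voxels=168
  2. axis=1 (XZ plane), |mask|=12  ⇒  voxels=51

remaining voxels: 51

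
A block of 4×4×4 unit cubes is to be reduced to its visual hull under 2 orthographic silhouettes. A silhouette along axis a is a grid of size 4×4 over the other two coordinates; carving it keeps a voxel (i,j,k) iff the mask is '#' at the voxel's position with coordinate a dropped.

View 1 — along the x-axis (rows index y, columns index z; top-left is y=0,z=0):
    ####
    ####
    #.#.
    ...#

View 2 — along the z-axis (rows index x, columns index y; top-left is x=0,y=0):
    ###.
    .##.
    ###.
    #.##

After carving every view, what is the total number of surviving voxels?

before carving: 64 voxels (4×4×4)
after view 1 [x-axis, 11 of 16 cells solid] → remaining = 44
after view 2 [z-axis, 11 of 16 cells solid] → remaining = 33

|visual hull| = 33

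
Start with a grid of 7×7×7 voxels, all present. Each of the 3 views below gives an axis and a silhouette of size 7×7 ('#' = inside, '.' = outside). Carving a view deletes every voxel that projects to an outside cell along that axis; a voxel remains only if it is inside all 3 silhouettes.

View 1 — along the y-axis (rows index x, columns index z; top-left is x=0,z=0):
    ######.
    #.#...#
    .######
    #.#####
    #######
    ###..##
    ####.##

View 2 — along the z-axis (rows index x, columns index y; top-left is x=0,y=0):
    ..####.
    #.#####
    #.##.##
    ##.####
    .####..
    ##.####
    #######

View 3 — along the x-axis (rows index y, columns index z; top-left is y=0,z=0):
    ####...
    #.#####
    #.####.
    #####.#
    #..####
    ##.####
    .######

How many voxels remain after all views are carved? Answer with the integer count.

start: 7×7×7 = 343 voxels
carve view 1 (along y, XZ-mask fill 39/49): 273 voxels remain
carve view 2 (along z, XY-mask fill 38/49): 208 voxels remain
carve view 3 (along x, YZ-mask fill 38/49): 160 voxels remain

|visual hull| = 160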